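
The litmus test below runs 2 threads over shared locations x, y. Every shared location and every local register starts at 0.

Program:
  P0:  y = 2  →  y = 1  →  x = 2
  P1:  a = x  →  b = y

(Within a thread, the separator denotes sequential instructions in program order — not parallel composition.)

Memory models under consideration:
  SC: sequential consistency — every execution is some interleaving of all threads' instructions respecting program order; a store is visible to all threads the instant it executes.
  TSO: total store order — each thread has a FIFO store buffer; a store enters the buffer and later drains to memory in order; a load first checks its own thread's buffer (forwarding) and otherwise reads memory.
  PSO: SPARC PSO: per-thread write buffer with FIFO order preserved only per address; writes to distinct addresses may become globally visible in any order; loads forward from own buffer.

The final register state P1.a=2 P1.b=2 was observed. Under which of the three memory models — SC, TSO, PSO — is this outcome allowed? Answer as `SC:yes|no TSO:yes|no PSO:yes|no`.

SC:no TSO:no PSO:yes

outcome vector order: (P1.a,P1.b)
SC: 4 outcomes — {00, 01, 02, 21}
TSO: 4 outcomes — {00, 01, 02, 21}
PSO: 6 outcomes — {00, 01, 02, 20, 21, 22}
target 22 ∈ {PSO}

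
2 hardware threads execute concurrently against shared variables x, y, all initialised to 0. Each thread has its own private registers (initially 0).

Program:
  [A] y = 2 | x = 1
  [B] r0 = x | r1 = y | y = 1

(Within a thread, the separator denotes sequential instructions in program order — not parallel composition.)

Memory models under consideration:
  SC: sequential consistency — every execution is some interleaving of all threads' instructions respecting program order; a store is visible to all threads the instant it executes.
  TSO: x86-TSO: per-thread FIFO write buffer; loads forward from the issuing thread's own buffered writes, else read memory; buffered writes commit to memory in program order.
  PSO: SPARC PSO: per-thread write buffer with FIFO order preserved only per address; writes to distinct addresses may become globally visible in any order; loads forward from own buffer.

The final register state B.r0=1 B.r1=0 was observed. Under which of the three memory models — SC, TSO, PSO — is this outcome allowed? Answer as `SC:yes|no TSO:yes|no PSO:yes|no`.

SC:no TSO:no PSO:yes

outcome vector order: (B.r0,B.r1)
SC (3): <0 0> <0 2> <1 2>
TSO (3): <0 0> <0 2> <1 2>
PSO (4): <0 0> <0 2> <1 0> <1 2>
target <1 0> ∈ {PSO}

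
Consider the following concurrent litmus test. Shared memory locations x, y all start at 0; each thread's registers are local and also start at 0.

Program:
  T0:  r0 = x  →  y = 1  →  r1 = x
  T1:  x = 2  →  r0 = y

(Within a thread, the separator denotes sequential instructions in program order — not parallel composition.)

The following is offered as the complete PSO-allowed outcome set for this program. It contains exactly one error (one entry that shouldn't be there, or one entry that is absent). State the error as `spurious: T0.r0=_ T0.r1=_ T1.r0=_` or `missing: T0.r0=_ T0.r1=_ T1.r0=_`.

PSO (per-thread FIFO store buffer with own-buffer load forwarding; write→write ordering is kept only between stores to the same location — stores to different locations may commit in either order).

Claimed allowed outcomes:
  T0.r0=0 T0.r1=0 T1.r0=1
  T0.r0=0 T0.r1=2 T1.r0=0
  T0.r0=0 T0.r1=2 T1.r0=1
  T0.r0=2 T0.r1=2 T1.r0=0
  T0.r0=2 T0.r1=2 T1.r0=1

outcome vector order: (T0.r0,T0.r1,T1.r0)
under PSO → 0/0/0, 0/0/1, 0/2/0, 0/2/1, 2/2/0, 2/2/1
PSO∖claimed = {0/0/0}

missing: T0.r0=0 T0.r1=0 T1.r0=0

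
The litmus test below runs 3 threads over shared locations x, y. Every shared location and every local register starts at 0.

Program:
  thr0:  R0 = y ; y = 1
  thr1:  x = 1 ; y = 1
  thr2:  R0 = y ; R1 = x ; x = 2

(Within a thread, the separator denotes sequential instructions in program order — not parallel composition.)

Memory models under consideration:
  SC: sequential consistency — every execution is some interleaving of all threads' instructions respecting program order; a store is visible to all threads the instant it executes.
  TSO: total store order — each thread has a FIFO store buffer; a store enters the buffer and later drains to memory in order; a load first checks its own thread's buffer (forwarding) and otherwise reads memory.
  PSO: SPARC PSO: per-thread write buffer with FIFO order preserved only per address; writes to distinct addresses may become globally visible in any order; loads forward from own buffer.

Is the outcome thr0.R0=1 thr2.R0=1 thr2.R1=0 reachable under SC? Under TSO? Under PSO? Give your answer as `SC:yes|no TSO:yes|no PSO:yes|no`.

outcome vector order: (thr0.R0,thr2.R0,thr2.R1)
SC (7): 000, 001, 010, 011, 100, 101, 111
TSO (7): 000, 001, 010, 011, 100, 101, 111
PSO (8): 000, 001, 010, 011, 100, 101, 110, 111
target 110 ∈ {PSO}

SC:no TSO:no PSO:yes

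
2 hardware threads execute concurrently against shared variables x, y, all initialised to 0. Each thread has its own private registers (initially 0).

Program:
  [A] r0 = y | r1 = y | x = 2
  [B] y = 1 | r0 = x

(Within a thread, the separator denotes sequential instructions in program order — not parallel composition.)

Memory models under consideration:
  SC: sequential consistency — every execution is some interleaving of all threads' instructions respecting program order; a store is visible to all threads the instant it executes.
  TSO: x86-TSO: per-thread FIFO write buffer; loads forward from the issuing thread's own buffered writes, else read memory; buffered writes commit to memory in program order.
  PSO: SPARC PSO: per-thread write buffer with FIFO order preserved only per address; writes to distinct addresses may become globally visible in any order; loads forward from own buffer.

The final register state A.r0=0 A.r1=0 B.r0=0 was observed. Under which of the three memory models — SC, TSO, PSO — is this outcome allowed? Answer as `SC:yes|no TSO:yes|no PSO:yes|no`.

outcome vector order: (A.r0,A.r1,B.r0)
SC (6): 000; 002; 010; 012; 110; 112
TSO (6): 000; 002; 010; 012; 110; 112
PSO (6): 000; 002; 010; 012; 110; 112
target 000 ∈ {SC,TSO,PSO}

SC:yes TSO:yes PSO:yes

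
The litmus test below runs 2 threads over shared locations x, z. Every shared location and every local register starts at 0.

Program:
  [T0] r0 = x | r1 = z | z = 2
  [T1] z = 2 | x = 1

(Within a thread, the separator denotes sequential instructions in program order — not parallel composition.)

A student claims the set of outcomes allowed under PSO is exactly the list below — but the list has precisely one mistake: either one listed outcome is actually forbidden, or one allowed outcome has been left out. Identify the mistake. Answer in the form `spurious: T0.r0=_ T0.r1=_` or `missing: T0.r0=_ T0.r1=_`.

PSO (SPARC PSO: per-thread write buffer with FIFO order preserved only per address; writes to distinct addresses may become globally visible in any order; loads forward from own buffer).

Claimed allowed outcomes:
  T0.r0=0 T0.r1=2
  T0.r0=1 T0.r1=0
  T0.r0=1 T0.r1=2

outcome vector order: (T0.r0,T0.r1)
[PSO] allowed = {00; 02; 10; 12}
PSO∖claimed = {00}

missing: T0.r0=0 T0.r1=0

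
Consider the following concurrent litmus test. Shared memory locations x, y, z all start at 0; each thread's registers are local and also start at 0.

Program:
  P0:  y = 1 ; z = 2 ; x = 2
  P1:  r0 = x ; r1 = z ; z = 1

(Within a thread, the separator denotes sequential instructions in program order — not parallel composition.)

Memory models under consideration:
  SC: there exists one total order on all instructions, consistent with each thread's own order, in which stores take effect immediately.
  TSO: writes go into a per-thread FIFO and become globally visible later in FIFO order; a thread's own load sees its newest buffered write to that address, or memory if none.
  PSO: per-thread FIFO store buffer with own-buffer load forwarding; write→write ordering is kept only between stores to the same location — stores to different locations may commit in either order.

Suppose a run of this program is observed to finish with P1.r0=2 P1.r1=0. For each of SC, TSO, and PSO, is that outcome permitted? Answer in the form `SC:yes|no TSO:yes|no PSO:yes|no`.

SC:no TSO:no PSO:yes

outcome vector order: (P1.r0,P1.r1)
SC: 3 outcomes — {(0,0), (0,2), (2,2)}
TSO: 3 outcomes — {(0,0), (0,2), (2,2)}
PSO: 4 outcomes — {(0,0), (0,2), (2,0), (2,2)}
target (2,0) ∈ {PSO}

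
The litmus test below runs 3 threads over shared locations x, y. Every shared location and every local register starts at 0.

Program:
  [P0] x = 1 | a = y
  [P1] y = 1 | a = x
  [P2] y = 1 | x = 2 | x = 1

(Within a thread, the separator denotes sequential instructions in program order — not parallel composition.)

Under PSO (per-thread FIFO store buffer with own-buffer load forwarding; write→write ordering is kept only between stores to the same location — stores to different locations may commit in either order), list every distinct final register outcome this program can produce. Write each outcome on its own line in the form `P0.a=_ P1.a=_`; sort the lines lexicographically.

outcome vector order: (P0.a,P1.a)
|PSO outcomes| = 6

P0.a=0 P1.a=0
P0.a=0 P1.a=1
P0.a=0 P1.a=2
P0.a=1 P1.a=0
P0.a=1 P1.a=1
P0.a=1 P1.a=2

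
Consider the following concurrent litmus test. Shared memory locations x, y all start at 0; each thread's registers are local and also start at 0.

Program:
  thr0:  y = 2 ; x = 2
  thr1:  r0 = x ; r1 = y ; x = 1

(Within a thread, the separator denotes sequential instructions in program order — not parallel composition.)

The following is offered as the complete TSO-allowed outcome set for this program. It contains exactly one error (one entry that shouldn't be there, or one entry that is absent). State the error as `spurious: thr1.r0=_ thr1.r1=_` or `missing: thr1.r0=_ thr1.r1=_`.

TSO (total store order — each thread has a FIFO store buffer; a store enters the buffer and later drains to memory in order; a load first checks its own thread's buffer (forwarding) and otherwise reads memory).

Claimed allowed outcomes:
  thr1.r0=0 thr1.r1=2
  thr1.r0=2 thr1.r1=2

missing: thr1.r0=0 thr1.r1=0

outcome vector order: (thr1.r0,thr1.r1)
TSO: 3 outcomes — {(0,0); (0,2); (2,2)}
TSO∖claimed = {(0,0)}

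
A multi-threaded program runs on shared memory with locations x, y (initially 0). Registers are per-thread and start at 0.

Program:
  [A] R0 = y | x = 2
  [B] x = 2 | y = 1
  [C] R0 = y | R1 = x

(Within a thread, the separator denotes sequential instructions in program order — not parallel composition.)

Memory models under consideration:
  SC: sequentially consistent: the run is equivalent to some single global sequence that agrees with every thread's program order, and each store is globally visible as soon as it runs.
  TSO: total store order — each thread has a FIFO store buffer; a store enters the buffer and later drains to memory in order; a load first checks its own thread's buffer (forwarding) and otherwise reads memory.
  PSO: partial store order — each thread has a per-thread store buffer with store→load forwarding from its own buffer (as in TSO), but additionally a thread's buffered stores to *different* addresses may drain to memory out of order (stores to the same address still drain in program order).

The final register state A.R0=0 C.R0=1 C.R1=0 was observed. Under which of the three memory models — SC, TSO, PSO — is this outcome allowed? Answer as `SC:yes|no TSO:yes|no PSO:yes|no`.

SC:no TSO:no PSO:yes

outcome vector order: (A.R0,C.R0,C.R1)
SC: 6 outcomes — {000 002 012 100 102 112}
TSO: 6 outcomes — {000 002 012 100 102 112}
PSO: 8 outcomes — {000 002 010 012 100 102 110 112}
target 010 ∈ {PSO}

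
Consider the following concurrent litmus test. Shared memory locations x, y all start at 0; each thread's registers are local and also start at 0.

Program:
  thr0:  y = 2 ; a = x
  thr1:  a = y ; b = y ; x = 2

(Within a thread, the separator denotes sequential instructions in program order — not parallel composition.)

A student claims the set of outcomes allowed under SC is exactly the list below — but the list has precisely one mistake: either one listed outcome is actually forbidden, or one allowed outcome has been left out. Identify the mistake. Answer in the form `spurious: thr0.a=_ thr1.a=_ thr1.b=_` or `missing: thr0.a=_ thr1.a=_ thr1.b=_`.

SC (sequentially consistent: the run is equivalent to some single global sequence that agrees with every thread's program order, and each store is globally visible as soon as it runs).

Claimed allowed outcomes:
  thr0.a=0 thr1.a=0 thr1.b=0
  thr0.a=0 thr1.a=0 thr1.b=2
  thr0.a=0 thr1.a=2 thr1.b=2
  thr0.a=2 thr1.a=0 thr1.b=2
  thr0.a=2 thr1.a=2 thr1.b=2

outcome vector order: (thr0.a,thr1.a,thr1.b)
under SC → 0/0/0, 0/0/2, 0/2/2, 2/0/0, 2/0/2, 2/2/2
SC∖claimed = {2/0/0}

missing: thr0.a=2 thr1.a=0 thr1.b=0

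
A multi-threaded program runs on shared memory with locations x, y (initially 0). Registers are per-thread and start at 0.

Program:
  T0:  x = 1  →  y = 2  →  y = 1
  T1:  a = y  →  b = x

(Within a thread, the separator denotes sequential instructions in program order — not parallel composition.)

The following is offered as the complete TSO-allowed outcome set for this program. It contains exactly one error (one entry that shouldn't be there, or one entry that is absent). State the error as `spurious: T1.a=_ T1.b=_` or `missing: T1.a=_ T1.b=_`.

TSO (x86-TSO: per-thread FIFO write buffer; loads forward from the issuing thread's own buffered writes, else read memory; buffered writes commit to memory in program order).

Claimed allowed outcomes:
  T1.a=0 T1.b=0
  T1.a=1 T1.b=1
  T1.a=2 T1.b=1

missing: T1.a=0 T1.b=1

outcome vector order: (T1.a,T1.b)
TSO: 4 outcomes — {0/0; 0/1; 1/1; 2/1}
TSO∖claimed = {0/1}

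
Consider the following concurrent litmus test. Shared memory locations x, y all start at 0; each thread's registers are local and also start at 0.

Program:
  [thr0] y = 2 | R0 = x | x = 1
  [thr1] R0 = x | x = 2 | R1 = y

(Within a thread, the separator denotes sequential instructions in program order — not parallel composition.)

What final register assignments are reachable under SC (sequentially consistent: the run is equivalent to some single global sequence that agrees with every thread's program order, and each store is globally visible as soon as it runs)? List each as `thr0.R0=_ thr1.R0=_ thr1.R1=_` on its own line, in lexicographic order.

outcome vector order: (thr0.R0,thr1.R0,thr1.R1)
|SC outcomes| = 4

thr0.R0=0 thr1.R0=0 thr1.R1=2
thr0.R0=0 thr1.R0=1 thr1.R1=2
thr0.R0=2 thr1.R0=0 thr1.R1=0
thr0.R0=2 thr1.R0=0 thr1.R1=2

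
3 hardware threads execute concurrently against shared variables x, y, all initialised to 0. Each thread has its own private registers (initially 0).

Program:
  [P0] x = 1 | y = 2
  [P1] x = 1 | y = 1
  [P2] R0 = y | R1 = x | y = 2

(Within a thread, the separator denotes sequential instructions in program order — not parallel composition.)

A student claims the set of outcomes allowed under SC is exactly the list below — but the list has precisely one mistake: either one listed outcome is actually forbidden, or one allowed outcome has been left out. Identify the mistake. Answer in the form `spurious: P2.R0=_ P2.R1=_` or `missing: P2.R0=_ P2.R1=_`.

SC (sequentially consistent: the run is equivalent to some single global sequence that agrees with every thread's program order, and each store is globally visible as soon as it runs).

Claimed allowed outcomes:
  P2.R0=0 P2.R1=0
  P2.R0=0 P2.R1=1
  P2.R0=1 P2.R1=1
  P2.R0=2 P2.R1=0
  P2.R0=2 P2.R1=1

outcome vector order: (P2.R0,P2.R1)
[SC] allowed = {00; 01; 11; 21}
claimed∖SC = {20}

spurious: P2.R0=2 P2.R1=0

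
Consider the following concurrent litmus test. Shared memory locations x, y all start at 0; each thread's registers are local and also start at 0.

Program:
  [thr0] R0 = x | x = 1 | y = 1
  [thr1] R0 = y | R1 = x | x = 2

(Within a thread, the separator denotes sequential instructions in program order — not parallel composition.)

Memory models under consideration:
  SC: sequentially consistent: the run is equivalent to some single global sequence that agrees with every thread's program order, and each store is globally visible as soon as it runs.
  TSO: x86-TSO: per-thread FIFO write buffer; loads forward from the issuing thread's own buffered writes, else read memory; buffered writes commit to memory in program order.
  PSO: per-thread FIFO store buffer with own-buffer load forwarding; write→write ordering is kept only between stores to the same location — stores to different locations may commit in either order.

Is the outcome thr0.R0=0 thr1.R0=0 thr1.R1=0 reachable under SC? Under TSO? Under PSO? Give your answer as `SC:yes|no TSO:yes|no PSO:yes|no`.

SC:yes TSO:yes PSO:yes

outcome vector order: (thr0.R0,thr1.R0,thr1.R1)
under SC → <0 0 0>, <0 0 1>, <0 1 1>, <2 0 0>
under TSO → <0 0 0>, <0 0 1>, <0 1 1>, <2 0 0>
under PSO → <0 0 0>, <0 0 1>, <0 1 0>, <0 1 1>, <2 0 0>
target <0 0 0> ∈ {SC,TSO,PSO}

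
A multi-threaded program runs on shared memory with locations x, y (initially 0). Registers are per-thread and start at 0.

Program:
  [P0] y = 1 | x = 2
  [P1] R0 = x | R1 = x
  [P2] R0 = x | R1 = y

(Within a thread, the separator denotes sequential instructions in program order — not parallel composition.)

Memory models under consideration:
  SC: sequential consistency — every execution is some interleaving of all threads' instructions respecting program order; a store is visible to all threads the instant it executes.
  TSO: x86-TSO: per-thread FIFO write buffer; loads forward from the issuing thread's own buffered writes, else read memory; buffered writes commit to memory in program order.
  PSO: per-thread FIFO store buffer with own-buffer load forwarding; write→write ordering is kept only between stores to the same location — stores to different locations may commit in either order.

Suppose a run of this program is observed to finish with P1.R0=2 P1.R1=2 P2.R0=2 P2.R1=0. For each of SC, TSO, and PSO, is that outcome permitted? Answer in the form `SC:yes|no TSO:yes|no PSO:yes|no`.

SC:no TSO:no PSO:yes

outcome vector order: (P1.R0,P1.R1,P2.R0,P2.R1)
under SC → 0/0/0/0, 0/0/0/1, 0/0/2/1, 0/2/0/0, 0/2/0/1, 0/2/2/1, 2/2/0/0, 2/2/0/1, 2/2/2/1
under TSO → 0/0/0/0, 0/0/0/1, 0/0/2/1, 0/2/0/0, 0/2/0/1, 0/2/2/1, 2/2/0/0, 2/2/0/1, 2/2/2/1
under PSO → 0/0/0/0, 0/0/0/1, 0/0/2/0, 0/0/2/1, 0/2/0/0, 0/2/0/1, 0/2/2/0, 0/2/2/1, 2/2/0/0, 2/2/0/1, 2/2/2/0, 2/2/2/1
target 2/2/2/0 ∈ {PSO}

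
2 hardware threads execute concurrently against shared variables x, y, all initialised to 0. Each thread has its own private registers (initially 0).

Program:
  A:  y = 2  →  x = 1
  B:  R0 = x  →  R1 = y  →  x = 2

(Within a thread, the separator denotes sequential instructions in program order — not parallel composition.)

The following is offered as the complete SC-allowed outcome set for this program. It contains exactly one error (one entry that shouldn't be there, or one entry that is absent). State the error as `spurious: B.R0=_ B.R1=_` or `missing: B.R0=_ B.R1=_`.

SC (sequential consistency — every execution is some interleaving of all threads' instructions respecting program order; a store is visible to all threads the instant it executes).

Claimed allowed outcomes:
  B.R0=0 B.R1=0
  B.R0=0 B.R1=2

outcome vector order: (B.R0,B.R1)
[SC] allowed = {<0 0> <0 2> <1 2>}
SC∖claimed = {<1 2>}

missing: B.R0=1 B.R1=2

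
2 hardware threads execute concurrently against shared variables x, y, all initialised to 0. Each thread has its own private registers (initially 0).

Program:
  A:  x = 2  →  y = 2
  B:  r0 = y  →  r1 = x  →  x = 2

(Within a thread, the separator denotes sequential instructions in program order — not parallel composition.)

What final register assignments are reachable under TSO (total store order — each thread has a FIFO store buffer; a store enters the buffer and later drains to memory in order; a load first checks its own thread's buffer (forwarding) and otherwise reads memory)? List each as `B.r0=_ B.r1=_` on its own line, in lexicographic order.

B.r0=0 B.r1=0
B.r0=0 B.r1=2
B.r0=2 B.r1=2

outcome vector order: (B.r0,B.r1)
|TSO outcomes| = 3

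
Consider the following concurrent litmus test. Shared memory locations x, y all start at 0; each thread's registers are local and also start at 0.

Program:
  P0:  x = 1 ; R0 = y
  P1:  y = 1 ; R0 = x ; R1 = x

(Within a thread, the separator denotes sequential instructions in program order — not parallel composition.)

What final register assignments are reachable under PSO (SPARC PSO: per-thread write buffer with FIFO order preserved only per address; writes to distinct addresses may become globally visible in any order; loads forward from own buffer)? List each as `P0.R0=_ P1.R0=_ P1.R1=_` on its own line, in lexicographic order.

outcome vector order: (P0.R0,P1.R0,P1.R1)
|PSO outcomes| = 6

P0.R0=0 P1.R0=0 P1.R1=0
P0.R0=0 P1.R0=0 P1.R1=1
P0.R0=0 P1.R0=1 P1.R1=1
P0.R0=1 P1.R0=0 P1.R1=0
P0.R0=1 P1.R0=0 P1.R1=1
P0.R0=1 P1.R0=1 P1.R1=1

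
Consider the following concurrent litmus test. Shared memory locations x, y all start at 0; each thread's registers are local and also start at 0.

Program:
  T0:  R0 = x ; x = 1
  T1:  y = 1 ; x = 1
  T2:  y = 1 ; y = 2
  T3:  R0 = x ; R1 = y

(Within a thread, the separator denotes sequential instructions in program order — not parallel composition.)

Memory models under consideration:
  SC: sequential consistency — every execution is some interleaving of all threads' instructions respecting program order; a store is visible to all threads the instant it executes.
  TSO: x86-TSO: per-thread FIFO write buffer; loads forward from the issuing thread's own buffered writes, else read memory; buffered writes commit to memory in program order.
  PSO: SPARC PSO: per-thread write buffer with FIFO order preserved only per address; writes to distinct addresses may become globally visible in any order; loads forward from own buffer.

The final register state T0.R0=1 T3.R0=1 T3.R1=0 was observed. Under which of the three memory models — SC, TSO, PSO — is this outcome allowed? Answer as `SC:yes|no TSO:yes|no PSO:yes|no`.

outcome vector order: (T0.R0,T3.R0,T3.R1)
[SC] allowed = {(0,0,0) (0,0,1) (0,0,2) (0,1,0) (0,1,1) (0,1,2) (1,0,0) (1,0,1) (1,0,2) (1,1,1) (1,1,2)}
[TSO] allowed = {(0,0,0) (0,0,1) (0,0,2) (0,1,0) (0,1,1) (0,1,2) (1,0,0) (1,0,1) (1,0,2) (1,1,1) (1,1,2)}
[PSO] allowed = {(0,0,0) (0,0,1) (0,0,2) (0,1,0) (0,1,1) (0,1,2) (1,0,0) (1,0,1) (1,0,2) (1,1,0) (1,1,1) (1,1,2)}
target (1,1,0) ∈ {PSO}

SC:no TSO:no PSO:yes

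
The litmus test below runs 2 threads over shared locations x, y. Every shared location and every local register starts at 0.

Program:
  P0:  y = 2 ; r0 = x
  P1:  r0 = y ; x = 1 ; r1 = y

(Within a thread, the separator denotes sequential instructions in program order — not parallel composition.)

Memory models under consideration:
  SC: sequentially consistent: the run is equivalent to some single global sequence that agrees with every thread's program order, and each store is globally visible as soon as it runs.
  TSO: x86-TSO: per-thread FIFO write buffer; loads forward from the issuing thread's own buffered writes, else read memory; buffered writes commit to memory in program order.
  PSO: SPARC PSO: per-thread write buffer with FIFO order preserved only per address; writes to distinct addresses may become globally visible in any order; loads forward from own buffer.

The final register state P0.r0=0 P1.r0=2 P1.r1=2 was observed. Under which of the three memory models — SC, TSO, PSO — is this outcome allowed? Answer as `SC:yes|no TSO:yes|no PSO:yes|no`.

SC:yes TSO:yes PSO:yes

outcome vector order: (P0.r0,P1.r0,P1.r1)
SC: 5 outcomes — {0/0/2; 0/2/2; 1/0/0; 1/0/2; 1/2/2}
TSO: 6 outcomes — {0/0/0; 0/0/2; 0/2/2; 1/0/0; 1/0/2; 1/2/2}
PSO: 6 outcomes — {0/0/0; 0/0/2; 0/2/2; 1/0/0; 1/0/2; 1/2/2}
target 0/2/2 ∈ {SC,TSO,PSO}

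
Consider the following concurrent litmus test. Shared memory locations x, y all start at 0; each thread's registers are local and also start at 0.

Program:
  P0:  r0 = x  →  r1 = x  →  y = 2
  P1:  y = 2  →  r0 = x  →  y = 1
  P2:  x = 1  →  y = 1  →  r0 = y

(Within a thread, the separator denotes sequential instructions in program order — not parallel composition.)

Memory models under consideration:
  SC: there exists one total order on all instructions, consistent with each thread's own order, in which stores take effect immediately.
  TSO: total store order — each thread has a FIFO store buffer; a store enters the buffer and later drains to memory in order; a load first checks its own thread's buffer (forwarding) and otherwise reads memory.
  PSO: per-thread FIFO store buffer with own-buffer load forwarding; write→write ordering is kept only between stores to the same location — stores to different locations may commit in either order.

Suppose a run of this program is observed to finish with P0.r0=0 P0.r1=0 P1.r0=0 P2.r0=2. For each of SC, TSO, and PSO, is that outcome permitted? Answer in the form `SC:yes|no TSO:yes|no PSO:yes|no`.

outcome vector order: (P0.r0,P0.r1,P1.r0,P2.r0)
[SC] allowed = {<0 0 0 1>; <0 0 0 2>; <0 0 1 1>; <0 0 1 2>; <0 1 0 1>; <0 1 0 2>; <0 1 1 1>; <0 1 1 2>; <1 1 0 1>; <1 1 0 2>; <1 1 1 1>; <1 1 1 2>}
[TSO] allowed = {<0 0 0 1>; <0 0 0 2>; <0 0 1 1>; <0 0 1 2>; <0 1 0 1>; <0 1 0 2>; <0 1 1 1>; <0 1 1 2>; <1 1 0 1>; <1 1 0 2>; <1 1 1 1>; <1 1 1 2>}
[PSO] allowed = {<0 0 0 1>; <0 0 0 2>; <0 0 1 1>; <0 0 1 2>; <0 1 0 1>; <0 1 0 2>; <0 1 1 1>; <0 1 1 2>; <1 1 0 1>; <1 1 0 2>; <1 1 1 1>; <1 1 1 2>}
target <0 0 0 2> ∈ {SC,TSO,PSO}

SC:yes TSO:yes PSO:yes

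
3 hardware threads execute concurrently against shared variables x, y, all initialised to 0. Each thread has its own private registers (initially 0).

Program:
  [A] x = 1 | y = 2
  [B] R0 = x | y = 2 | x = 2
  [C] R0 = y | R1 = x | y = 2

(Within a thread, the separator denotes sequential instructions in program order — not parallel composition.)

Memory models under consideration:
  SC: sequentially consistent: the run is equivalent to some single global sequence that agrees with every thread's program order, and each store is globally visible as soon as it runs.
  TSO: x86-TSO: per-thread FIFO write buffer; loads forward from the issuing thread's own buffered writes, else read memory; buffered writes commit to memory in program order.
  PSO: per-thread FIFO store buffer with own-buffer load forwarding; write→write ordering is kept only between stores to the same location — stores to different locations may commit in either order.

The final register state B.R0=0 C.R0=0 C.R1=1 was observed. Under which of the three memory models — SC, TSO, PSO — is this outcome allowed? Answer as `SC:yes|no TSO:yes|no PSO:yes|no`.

SC:yes TSO:yes PSO:yes

outcome vector order: (B.R0,C.R0,C.R1)
SC: 11 outcomes — {(0,0,0); (0,0,1); (0,0,2); (0,2,0); (0,2,1); (0,2,2); (1,0,0); (1,0,1); (1,0,2); (1,2,1); (1,2,2)}
TSO: 11 outcomes — {(0,0,0); (0,0,1); (0,0,2); (0,2,0); (0,2,1); (0,2,2); (1,0,0); (1,0,1); (1,0,2); (1,2,1); (1,2,2)}
PSO: 12 outcomes — {(0,0,0); (0,0,1); (0,0,2); (0,2,0); (0,2,1); (0,2,2); (1,0,0); (1,0,1); (1,0,2); (1,2,0); (1,2,1); (1,2,2)}
target (0,0,1) ∈ {SC,TSO,PSO}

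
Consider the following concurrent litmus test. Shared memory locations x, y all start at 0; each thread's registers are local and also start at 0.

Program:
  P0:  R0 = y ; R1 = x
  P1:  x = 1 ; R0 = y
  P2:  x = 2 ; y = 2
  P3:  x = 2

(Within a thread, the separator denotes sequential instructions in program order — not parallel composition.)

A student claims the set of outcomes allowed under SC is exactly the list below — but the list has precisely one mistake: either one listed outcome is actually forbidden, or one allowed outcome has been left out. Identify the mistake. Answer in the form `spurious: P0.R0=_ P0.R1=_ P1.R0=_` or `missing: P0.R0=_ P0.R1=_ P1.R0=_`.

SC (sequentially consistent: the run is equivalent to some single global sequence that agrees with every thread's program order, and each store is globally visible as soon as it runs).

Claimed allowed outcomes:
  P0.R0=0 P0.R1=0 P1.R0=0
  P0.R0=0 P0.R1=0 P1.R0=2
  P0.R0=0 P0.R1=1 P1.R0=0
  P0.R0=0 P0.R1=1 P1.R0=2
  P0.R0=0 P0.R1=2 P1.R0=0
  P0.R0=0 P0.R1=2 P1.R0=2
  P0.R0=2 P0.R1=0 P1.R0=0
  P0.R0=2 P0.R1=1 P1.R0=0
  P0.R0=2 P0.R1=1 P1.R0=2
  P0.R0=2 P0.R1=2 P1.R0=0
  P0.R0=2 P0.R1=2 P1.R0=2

spurious: P0.R0=2 P0.R1=0 P1.R0=0

outcome vector order: (P0.R0,P0.R1,P1.R0)
[SC] allowed = {<0 0 0> <0 0 2> <0 1 0> <0 1 2> <0 2 0> <0 2 2> <2 1 0> <2 1 2> <2 2 0> <2 2 2>}
claimed∖SC = {<2 0 0>}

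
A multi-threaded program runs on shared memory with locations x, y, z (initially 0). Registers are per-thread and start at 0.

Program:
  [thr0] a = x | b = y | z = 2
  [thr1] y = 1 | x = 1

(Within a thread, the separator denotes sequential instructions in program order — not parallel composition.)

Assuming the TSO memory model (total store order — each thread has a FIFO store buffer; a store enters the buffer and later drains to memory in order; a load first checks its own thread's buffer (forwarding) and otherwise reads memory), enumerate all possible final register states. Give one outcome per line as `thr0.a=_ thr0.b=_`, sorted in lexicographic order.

thr0.a=0 thr0.b=0
thr0.a=0 thr0.b=1
thr0.a=1 thr0.b=1

outcome vector order: (thr0.a,thr0.b)
|TSO outcomes| = 3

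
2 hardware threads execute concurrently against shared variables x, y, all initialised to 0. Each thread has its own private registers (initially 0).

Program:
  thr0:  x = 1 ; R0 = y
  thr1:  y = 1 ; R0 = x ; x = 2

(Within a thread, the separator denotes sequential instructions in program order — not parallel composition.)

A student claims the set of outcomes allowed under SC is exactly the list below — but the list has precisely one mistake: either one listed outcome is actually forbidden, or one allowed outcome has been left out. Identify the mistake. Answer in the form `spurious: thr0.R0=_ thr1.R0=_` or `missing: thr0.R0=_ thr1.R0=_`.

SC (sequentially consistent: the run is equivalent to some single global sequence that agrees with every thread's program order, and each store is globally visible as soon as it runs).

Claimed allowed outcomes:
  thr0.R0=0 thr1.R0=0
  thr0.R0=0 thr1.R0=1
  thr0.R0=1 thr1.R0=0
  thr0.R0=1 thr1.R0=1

spurious: thr0.R0=0 thr1.R0=0

outcome vector order: (thr0.R0,thr1.R0)
under SC → 0/1; 1/0; 1/1
claimed∖SC = {0/0}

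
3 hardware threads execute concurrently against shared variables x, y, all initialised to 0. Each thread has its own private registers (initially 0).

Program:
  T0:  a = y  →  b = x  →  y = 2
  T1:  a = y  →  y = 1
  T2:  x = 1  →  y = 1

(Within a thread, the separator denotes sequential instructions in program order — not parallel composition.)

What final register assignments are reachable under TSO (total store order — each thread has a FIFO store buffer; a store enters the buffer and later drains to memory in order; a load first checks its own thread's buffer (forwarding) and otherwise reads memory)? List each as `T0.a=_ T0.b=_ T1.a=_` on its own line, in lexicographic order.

outcome vector order: (T0.a,T0.b,T1.a)
|TSO outcomes| = 10

T0.a=0 T0.b=0 T1.a=0
T0.a=0 T0.b=0 T1.a=1
T0.a=0 T0.b=0 T1.a=2
T0.a=0 T0.b=1 T1.a=0
T0.a=0 T0.b=1 T1.a=1
T0.a=0 T0.b=1 T1.a=2
T0.a=1 T0.b=0 T1.a=0
T0.a=1 T0.b=1 T1.a=0
T0.a=1 T0.b=1 T1.a=1
T0.a=1 T0.b=1 T1.a=2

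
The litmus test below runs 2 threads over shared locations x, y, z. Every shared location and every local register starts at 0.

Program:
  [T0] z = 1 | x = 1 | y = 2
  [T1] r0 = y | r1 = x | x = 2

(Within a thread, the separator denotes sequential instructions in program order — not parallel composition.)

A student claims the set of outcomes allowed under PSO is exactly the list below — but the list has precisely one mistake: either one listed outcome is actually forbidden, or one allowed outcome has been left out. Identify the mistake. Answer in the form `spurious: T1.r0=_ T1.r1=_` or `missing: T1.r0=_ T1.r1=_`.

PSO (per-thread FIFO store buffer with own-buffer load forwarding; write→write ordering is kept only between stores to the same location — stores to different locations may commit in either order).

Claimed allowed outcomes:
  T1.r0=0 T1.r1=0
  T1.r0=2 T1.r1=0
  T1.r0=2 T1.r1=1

outcome vector order: (T1.r0,T1.r1)
PSO (4): <0 0>, <0 1>, <2 0>, <2 1>
PSO∖claimed = {<0 1>}

missing: T1.r0=0 T1.r1=1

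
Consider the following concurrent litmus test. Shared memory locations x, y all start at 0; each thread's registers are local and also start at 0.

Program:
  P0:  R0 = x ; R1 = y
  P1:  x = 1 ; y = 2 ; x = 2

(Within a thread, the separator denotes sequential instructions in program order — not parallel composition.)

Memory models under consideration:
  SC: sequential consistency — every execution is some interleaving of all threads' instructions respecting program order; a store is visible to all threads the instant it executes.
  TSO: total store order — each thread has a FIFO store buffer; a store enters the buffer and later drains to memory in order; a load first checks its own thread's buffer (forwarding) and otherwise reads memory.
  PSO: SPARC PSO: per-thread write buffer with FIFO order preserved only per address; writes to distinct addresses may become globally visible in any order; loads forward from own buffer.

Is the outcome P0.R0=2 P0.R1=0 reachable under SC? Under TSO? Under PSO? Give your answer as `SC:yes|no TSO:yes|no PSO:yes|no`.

outcome vector order: (P0.R0,P0.R1)
[SC] allowed = {0/0 0/2 1/0 1/2 2/2}
[TSO] allowed = {0/0 0/2 1/0 1/2 2/2}
[PSO] allowed = {0/0 0/2 1/0 1/2 2/0 2/2}
target 2/0 ∈ {PSO}

SC:no TSO:no PSO:yes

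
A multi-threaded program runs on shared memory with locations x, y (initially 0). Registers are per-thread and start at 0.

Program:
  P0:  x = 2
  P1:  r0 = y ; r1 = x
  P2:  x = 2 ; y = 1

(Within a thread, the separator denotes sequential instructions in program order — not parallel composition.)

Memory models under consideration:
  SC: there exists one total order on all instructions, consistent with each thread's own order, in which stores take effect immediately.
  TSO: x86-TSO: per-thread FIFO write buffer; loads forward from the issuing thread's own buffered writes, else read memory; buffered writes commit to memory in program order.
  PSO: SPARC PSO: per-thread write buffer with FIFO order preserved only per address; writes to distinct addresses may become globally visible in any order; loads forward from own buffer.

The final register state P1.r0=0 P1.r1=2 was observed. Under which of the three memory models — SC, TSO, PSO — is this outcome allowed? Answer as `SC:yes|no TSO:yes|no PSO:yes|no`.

outcome vector order: (P1.r0,P1.r1)
SC: 3 outcomes — {00; 02; 12}
TSO: 3 outcomes — {00; 02; 12}
PSO: 4 outcomes — {00; 02; 10; 12}
target 02 ∈ {SC,TSO,PSO}

SC:yes TSO:yes PSO:yes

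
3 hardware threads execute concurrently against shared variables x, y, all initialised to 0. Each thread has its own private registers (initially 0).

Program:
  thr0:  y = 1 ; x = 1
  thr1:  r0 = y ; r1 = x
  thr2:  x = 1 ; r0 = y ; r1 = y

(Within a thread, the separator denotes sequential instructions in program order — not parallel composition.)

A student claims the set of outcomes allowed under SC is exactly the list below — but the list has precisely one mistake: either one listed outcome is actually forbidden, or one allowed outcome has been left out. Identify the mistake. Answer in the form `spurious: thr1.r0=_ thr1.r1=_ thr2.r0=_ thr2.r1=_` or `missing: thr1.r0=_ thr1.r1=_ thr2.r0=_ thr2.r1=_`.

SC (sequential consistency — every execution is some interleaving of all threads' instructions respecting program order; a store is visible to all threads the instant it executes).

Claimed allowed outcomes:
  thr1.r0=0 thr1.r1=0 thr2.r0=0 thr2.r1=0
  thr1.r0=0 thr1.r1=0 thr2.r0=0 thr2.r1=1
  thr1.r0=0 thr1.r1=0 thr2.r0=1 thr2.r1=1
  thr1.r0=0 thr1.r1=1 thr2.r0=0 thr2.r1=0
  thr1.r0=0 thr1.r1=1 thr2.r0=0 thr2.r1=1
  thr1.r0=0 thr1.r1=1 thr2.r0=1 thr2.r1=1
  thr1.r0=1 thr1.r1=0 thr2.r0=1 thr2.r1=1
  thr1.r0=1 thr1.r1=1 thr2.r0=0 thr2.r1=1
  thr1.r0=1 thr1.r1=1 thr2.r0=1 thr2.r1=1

missing: thr1.r0=1 thr1.r1=1 thr2.r0=0 thr2.r1=0

outcome vector order: (thr1.r0,thr1.r1,thr2.r0,thr2.r1)
SC (10): 0/0/0/0; 0/0/0/1; 0/0/1/1; 0/1/0/0; 0/1/0/1; 0/1/1/1; 1/0/1/1; 1/1/0/0; 1/1/0/1; 1/1/1/1
SC∖claimed = {1/1/0/0}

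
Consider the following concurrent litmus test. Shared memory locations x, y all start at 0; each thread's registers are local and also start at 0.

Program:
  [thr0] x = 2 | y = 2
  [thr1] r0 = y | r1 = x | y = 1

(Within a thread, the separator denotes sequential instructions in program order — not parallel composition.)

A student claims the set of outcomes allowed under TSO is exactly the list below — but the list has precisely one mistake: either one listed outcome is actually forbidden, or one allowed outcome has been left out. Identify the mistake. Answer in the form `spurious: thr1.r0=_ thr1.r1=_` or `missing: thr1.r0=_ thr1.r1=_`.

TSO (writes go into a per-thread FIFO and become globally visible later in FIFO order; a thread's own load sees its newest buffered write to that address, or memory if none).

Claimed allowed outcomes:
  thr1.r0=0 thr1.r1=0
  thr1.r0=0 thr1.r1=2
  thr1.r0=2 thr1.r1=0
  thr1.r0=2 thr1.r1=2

outcome vector order: (thr1.r0,thr1.r1)
TSO (3): <0 0>, <0 2>, <2 2>
claimed∖TSO = {<2 0>}

spurious: thr1.r0=2 thr1.r1=0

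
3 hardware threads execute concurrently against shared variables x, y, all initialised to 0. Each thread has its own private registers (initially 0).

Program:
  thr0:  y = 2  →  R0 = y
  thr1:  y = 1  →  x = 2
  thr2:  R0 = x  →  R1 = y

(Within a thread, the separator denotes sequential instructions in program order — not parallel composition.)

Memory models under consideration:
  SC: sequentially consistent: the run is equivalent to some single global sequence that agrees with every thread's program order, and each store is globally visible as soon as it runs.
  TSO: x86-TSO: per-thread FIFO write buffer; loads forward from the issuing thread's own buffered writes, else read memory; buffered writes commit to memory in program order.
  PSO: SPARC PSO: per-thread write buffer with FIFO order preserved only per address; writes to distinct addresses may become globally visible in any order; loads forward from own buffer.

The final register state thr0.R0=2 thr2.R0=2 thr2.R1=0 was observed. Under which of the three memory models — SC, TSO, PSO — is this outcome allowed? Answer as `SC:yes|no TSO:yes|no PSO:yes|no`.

outcome vector order: (thr0.R0,thr2.R0,thr2.R1)
SC: 9 outcomes — {(1,0,0); (1,0,1); (1,0,2); (1,2,1); (2,0,0); (2,0,1); (2,0,2); (2,2,1); (2,2,2)}
TSO: 9 outcomes — {(1,0,0); (1,0,1); (1,0,2); (1,2,1); (2,0,0); (2,0,1); (2,0,2); (2,2,1); (2,2,2)}
PSO: 12 outcomes — {(1,0,0); (1,0,1); (1,0,2); (1,2,0); (1,2,1); (1,2,2); (2,0,0); (2,0,1); (2,0,2); (2,2,0); (2,2,1); (2,2,2)}
target (2,2,0) ∈ {PSO}

SC:no TSO:no PSO:yes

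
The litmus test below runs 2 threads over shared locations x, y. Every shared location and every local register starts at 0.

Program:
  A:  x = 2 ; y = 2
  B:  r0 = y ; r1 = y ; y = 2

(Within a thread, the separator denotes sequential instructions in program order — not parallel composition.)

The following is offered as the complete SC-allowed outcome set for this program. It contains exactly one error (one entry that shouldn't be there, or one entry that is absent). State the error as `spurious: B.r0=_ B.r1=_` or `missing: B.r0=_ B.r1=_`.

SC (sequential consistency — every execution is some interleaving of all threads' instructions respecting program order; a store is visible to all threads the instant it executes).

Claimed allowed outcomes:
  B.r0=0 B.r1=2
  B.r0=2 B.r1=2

outcome vector order: (B.r0,B.r1)
under SC → (0,0), (0,2), (2,2)
SC∖claimed = {(0,0)}

missing: B.r0=0 B.r1=0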